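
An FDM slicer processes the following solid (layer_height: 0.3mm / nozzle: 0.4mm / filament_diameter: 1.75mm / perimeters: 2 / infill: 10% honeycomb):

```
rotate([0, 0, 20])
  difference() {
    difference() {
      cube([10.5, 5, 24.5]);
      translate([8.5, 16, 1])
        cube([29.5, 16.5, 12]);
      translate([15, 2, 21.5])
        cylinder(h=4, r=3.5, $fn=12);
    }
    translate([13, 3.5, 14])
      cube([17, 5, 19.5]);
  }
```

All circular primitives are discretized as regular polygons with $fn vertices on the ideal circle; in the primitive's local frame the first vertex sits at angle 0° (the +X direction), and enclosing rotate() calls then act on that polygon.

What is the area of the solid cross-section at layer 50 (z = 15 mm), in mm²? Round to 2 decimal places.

52.50 mm²

At z = 15 mm: the cube is present — its section is the full 10.5×5 rectangle (area 52.50 mm²); the cube at (8.5, 16) does not reach this height (z outside [1, 13]); the cylinder at (15, 2) does not reach this height (z outside [21.5, 25.5]); Taking the first minus the rest: none of the subtracted shapes is present at this height, so the 10.5×5 cube is unchanged — area = 52.50 mm²; the cube at (13, 3.5) (footprint 17×5) is included at this height (area 85.00 mm²); Taking the first minus the rest: starting from that combined region (52.50 mm²), the 17×5 cube at (13, 3.5) misses the remaining region (no effect) — area = 52.50 mm²; (whole slice rotated 20° about Z — lengths, areas and connectivity unchanged). Overall, the cross-section is a single solid region. Net area = 52.50 mm².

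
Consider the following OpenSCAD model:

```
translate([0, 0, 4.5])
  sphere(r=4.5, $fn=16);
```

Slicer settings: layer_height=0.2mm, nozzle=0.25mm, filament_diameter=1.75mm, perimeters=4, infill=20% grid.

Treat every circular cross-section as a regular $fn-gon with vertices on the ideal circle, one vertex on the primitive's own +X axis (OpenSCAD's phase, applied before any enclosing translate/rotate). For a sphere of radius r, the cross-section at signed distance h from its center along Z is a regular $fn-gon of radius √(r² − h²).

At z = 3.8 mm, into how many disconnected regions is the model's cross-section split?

1

At z = 3.8 mm: the r=4.5 sphere contributes a regular 16-gon of circumradius √(4.5²−0.7²) = 4.445. The result has 1 disconnected region.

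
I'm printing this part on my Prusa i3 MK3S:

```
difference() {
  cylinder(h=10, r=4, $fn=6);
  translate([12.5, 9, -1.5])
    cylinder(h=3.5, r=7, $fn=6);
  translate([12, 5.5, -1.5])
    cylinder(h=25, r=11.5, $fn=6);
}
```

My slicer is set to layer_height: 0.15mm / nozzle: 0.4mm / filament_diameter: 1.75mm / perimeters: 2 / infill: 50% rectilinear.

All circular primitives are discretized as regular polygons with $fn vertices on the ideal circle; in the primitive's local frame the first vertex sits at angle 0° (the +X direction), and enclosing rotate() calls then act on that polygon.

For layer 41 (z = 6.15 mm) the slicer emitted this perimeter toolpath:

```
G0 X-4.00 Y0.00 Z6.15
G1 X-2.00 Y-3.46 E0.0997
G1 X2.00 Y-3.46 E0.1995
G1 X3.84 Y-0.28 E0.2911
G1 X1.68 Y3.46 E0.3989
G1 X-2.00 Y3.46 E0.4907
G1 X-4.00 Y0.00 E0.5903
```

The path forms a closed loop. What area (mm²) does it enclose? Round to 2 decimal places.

Apply the shoelace formula to the sequence of (X, Y) vertices; enclosed area = 40.37 mm².

40.37 mm²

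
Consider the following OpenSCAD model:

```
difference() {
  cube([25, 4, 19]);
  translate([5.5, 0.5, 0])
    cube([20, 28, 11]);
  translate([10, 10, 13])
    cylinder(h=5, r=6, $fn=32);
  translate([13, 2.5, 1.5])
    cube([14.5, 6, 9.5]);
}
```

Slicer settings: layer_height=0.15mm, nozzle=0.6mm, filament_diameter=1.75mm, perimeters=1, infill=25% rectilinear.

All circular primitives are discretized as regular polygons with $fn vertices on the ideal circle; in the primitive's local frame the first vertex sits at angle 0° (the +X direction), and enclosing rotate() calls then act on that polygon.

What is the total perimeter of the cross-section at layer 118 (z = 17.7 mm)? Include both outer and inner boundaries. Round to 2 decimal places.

At z = 17.7 mm: the cube (footprint 25×4) is included at this height (perimeter 58.00 mm); the cube at (5.5, 0.5) is not intersected at this z (z outside [0, 11]); the r=6 cylinder at (10, 10) contributes a regular 32-gon of circumradius 6 (perimeter = 2·32·6.000·sin(180°/32) = 37.64 mm); the cube at (13, 2.5) is absent (z outside [1.5, 11]); Taking the first minus the rest: starting from the 25×4 cube, the r=6 cylinder at (10, 10) misses the remaining region (no effect) — boundary = 58.00 mm. Overall, the cross-section is a single solid region. Total boundary length (outer) = 58.00 mm.

58.00 mm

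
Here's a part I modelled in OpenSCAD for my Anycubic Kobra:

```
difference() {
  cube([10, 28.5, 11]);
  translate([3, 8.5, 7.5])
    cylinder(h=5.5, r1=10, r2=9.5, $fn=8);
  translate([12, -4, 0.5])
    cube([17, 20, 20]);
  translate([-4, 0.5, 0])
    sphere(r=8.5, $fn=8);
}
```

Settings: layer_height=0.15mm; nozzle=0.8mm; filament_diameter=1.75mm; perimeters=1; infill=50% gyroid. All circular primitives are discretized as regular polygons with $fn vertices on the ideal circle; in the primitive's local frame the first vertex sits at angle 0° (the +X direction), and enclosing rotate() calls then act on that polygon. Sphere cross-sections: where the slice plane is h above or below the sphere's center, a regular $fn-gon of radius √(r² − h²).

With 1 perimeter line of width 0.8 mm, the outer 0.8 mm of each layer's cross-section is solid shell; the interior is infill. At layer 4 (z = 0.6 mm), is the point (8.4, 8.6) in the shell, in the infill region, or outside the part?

infill

At z = 0.6 mm: the cube (footprint 10×28.5) is included at this height; the cone at (3, 8.5) does not reach this height (z outside [7.5, 13]); the cube at (12, -4) (footprint 17×20) is included at this height; the r=8.5 sphere at (-4, 0.5) contributes a regular 8-gon of circumradius √(8.5²−0.6²) = 8.479; Subtracting the remaining from the first: starting from the 10×28.5 cube, the 17×20 cube at (12, -4) misses the remaining region (no effect); the r=8.5 sphere at (-4, 0.5) partially overlaps it — only the 22.42 mm² overlap (of its 203.34 mm²) is removed, clipping the outline — 1 connected region. Overall, the cross-section is a single solid region. The nearest boundary edge runs (10.00, 28.50)→(10.00, 0.00); distance from the point to it = 1.60 mm. The point is inside the cross-section and 1.60 mm from the nearest boundary — more than the 0.8 mm shell width (1 × 0.8), so it's in the infill interior.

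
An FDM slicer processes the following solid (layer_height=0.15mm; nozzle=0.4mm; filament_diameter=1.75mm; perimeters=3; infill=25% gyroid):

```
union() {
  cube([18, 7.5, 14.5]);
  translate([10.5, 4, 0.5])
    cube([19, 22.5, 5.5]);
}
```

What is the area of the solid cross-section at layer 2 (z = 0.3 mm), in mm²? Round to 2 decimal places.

135.00 mm²

At z = 0.3 mm: the cube (footprint 18×7.5) is included at this height (area 135.00 mm²); the cube at (10.5, 4) does not reach this height (z outside [0.5, 6]); Taking the union: only the 18×7.5 cube is present, so the union is just that shape — area = 135.00 mm². Overall, the cross-section is a single solid region. Net area = 135.00 mm².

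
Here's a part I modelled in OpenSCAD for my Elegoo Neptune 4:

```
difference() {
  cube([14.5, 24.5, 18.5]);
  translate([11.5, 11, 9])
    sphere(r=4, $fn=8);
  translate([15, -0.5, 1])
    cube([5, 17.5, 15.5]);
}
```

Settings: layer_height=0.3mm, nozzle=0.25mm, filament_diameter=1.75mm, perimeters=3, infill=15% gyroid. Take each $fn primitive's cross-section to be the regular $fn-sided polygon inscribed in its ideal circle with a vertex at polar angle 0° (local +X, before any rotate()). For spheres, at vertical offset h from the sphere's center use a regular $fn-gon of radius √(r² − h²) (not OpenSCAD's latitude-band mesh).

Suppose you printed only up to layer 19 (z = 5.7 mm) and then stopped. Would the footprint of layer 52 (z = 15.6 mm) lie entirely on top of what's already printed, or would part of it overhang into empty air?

Compare the two slices. At z = 5.7: the 14.5×24.5 cube contributes its full rectangle (area 355.25 mm²); the r=4 sphere at (11.5, 11) contributes a regular 8-gon of circumradius √(4²−3.3²) = 2.261 (area = (8/2)·2.261²·sin(360°/8) = 14.45 mm²); the 5×17.5 cube at (15, -0.5) contributes its full rectangle (area 87.50 mm²); After the difference (first − rest): starting from the 14.5×24.5 cube (355.25 mm²), the r=4 sphere at (11.5, 11) lies wholly inside it (removes its full 14.45 mm² and its 13.84 mm outline becomes a hole wall); the 5×17.5 cube at (15, -0.5) misses the remaining region (no effect) — area = 340.80 mm². At z = 15.6: the cube (footprint 14.5×24.5) is included at this height (area 355.25 mm²); the sphere at (11.5, 11) does not reach this height (|z−center|=6.600 > r=4); the cube at (15, -0.5) is present — its section is the full 5×17.5 rectangle (area 87.50 mm²); Taking the first minus the rest: starting from the 14.5×24.5 cube (355.25 mm²), the 5×17.5 cube at (15, -0.5) misses the remaining region (no effect) — area = 355.25 mm². Checking containment: at z = 15.6 the cross-section extends beyond the z = 5.7 cross-section by about 14.45 mm².

part overhangs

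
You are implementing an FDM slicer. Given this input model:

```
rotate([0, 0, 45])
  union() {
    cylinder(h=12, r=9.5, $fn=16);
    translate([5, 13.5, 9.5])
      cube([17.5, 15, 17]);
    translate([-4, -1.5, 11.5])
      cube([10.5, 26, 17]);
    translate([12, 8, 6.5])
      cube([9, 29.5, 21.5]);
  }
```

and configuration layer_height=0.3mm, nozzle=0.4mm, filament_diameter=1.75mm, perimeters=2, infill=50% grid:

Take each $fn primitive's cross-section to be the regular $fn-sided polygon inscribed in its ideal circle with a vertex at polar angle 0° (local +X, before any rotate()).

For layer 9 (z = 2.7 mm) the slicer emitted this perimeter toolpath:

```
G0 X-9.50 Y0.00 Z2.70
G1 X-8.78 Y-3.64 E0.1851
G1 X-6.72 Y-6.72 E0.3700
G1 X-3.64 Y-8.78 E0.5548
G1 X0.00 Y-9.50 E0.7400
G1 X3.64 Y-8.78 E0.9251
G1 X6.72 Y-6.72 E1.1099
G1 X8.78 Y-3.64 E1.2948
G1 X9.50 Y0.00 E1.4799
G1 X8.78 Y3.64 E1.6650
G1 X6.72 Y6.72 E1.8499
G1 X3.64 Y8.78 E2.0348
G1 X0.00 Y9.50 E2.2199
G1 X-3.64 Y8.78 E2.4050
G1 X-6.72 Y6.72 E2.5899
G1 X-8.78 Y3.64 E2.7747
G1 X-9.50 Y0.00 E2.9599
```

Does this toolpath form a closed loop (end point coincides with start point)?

Start point (G0): (-9.50, 0.00). End point (last G1): the path returns to the start — closed.

yes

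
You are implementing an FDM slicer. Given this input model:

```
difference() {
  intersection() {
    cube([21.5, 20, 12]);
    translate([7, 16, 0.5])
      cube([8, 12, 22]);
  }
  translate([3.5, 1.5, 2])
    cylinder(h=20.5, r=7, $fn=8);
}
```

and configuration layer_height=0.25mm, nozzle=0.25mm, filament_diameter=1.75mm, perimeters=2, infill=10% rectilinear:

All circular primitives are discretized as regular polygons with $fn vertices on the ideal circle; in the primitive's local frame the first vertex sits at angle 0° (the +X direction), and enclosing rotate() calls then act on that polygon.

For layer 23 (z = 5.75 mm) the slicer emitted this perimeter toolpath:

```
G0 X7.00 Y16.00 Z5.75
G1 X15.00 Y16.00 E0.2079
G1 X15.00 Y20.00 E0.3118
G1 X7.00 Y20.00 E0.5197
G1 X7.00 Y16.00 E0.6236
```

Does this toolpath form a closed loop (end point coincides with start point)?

yes

Start point (G0): (7.00, 16.00). End point (last G1): the path returns to the start — closed.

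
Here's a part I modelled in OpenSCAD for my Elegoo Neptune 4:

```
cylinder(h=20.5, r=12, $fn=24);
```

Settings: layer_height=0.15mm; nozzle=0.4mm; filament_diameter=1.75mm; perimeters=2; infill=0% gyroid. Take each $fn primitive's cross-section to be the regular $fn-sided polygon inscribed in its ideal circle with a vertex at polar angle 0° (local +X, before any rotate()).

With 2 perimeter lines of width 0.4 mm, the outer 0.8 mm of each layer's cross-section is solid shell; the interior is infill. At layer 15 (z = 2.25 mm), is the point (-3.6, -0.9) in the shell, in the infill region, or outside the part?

infill

At z = 2.25 mm: the r=12 cylinder contributes a regular 24-gon of circumradius 12. Overall, the cross-section is a single solid region. The nearest boundary edge runs (-12.00, 0.00)→(-11.59, -3.11); distance from the point to it = 8.21 mm. The point is inside the cross-section and 8.21 mm from the nearest boundary — more than the 0.8 mm shell width (2 × 0.4), so it's in the infill interior.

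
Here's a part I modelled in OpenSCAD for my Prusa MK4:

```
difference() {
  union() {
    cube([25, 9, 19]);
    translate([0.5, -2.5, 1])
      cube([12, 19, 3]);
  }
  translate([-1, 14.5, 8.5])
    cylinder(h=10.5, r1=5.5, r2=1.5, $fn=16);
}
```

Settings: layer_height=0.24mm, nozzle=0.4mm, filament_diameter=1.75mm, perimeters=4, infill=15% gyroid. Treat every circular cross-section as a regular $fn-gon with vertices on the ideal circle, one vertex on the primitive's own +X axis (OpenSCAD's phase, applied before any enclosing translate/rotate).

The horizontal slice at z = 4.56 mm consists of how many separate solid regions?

1

At z = 4.56 mm: the cube (footprint 25×9) is included at this height; the cube at (0.5, -2.5) is not intersected at this z (z outside [1, 4]); Taking the union: only the 25×9 cube is present, so the union is just that shape — 1 connected region; the cone at (-1, 14.5) is not intersected at this z (z outside [8.5, 19]); Taking the first minus the rest: none of the subtracted shapes is present at this height, so the result so far is unchanged — 1 connected region. The result has 1 disconnected region.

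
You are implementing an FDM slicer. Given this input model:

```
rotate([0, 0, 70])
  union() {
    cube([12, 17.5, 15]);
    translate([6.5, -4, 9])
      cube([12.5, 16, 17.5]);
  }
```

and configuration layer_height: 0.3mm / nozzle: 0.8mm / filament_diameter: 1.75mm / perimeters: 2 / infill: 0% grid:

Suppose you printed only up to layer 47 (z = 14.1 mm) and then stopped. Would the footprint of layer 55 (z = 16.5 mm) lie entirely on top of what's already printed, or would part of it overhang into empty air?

Compare the two slices. At z = 14.1: the 12×17.5 cube contributes its full rectangle (area 210.00 mm²); the 12.5×16 cube at (6.5, -4) contributes its full rectangle (area 200.00 mm²); Taking the union: the regions partially overlap — summed areas 410.00 mm² minus the doubly-counted overlap 66.00 mm² gives 344.00 mm² — area = 344.00 mm²; (whole slice rotated 70° about Z — lengths, areas and connectivity unchanged). At z = 16.5: the cube is not intersected at this z (z outside [0, 15]); the cube at (6.5, -4) is present — its section is the full 12.5×16 rectangle (area 200.00 mm²); Merging all regions: only the 12.5×16 cube at (6.5, -4) is present, so the union is just that shape — area = 200.00 mm²; (whole slice rotated 70° about Z — lengths, areas and connectivity unchanged). Checking containment: the cross-section at z = 16.5 is a subset of the cross-section at z = 14.1.

entirely on top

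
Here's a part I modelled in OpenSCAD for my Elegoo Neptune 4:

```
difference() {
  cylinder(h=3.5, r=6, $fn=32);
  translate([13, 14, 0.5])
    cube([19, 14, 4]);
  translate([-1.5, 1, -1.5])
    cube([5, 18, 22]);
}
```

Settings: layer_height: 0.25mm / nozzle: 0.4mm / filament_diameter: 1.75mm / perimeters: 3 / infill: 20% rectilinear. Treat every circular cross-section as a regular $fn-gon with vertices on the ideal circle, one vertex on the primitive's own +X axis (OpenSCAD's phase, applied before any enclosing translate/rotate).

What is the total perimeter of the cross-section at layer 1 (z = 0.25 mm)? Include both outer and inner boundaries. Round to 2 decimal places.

At z = 0.25 mm: the r=6 cylinder contributes a regular 32-gon of circumradius 6 (perimeter = 2·32·6.000·sin(180°/32) = 37.64 mm); the cube at (13, 14) is not intersected at this z (z outside [0.5, 4.5]); the 5×18 cube at (-1.5, 1) contributes its full rectangle (perimeter 46.00 mm); Taking the first minus the rest: starting from the r=6 cylinder, the 5×18 cube at (-1.5, 1) partially overlaps it — only the 23.55 mm² overlap (of its 90.00 mm²) is removed, clipping the outline — boundary = 46.01 mm. Overall, the cross-section is a single solid region. Total boundary length (outer) = 46.01 mm.

46.01 mm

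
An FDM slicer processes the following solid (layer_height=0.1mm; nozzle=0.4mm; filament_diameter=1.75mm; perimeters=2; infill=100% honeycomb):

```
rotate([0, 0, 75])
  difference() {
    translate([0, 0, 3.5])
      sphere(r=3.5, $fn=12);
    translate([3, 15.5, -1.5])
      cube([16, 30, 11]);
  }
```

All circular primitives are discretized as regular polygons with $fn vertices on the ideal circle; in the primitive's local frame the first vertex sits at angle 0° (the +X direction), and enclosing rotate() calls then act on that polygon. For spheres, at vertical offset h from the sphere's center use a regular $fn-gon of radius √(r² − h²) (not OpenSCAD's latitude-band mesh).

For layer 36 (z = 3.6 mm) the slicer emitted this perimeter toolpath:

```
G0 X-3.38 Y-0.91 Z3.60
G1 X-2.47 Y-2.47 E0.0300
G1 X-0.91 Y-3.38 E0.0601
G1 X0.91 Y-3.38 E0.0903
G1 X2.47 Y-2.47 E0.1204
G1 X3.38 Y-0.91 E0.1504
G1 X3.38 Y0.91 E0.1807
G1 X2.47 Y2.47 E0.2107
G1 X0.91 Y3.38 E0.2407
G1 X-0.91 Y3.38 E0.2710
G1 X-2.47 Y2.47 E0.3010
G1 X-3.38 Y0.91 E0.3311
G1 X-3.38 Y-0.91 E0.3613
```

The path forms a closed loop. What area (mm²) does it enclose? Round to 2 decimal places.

36.71 mm²

Apply the shoelace formula to the sequence of (X, Y) vertices; enclosed area = 36.71 mm².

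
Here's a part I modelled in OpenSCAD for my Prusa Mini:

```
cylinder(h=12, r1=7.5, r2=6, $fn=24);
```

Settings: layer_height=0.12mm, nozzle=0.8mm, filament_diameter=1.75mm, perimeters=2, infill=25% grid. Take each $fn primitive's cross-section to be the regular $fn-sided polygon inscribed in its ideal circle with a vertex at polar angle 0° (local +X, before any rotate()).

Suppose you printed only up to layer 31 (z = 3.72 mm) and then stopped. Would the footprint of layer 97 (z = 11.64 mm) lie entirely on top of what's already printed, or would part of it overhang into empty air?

entirely on top

Compare the two slices. At z = 3.72: the cone: at t=0.310 of its height the radius interpolates to r₁+(r₂−r₁)t = 7.035, giving a regular 24-gon of that circumradius (area = (24/2)·7.035²·sin(360°/24) = 153.71 mm²). At z = 11.64: the cone contributes a regular 24-gon of circumradius 6.045 (interpolated between r1=7.5 and r2=6 at t=0.970) (area = (24/2)·6.045²·sin(360°/24) = 113.49 mm²). Checking containment: the cross-section at z = 11.64 is a subset of the cross-section at z = 3.72.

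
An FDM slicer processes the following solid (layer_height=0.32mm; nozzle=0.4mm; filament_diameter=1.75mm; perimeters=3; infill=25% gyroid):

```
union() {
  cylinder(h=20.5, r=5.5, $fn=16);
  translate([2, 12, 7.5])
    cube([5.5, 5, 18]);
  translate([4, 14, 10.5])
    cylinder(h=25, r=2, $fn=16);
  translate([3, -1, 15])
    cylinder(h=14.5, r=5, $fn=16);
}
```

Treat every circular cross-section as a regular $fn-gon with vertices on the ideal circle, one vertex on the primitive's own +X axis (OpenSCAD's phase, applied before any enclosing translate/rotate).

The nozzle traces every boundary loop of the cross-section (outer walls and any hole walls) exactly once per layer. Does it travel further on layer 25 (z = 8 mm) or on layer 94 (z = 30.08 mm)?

layer 25 (z = 8 mm)

Layer 25 (z = 8): the cylinder: section is a regular 16-gon, circumradius r=5.5 (perimeter = 2·16·5.500·sin(180°/16) = 34.34 mm); the cube at (2, 12) (footprint 5.5×5) is included at this height (perimeter 21.00 mm); the cylinder at (4, 14) does not reach this height (z outside [10.5, 35.5]); the cylinder at (3, -1) is absent (z outside [15, 29.5]); Combining (union): the 2 present regions are separate (no shared area or edge), so areas and boundary lengths simply add and each stays a separate island — boundary = 55.34 mm. So its perimeter = 55.34 mm. Layer 94 (z = 30.08): the cylinder does not reach this height (z outside [0, 20.5]); the cube at (2, 12) does not reach this height (z outside [7.5, 25.5]); the r=2 cylinder at (4, 14) contributes a regular 16-gon of circumradius 2 (perimeter = 2·16·2.000·sin(180°/16) = 12.49 mm); the cylinder at (3, -1) is absent (z outside [15, 29.5]); Combining (union): only the r=2 cylinder at (4, 14) is present, so the union is just that shape — boundary = 12.49 mm. So its perimeter = 12.49 mm. Layer 25 is larger (55.34 vs 12.49 mm).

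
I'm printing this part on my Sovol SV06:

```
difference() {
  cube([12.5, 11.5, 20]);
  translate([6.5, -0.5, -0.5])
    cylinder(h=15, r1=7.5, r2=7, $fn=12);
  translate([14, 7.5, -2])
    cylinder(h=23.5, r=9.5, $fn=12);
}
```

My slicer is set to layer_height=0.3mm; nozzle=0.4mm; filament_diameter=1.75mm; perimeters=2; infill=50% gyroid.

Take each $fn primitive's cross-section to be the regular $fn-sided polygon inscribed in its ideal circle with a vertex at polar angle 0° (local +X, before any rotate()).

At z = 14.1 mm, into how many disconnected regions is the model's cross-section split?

At z = 14.1 mm: the cube is present — its section is the full 12.5×11.5 rectangle; the cone at (6.5, -0.5): at t=0.973 of its height the radius interpolates to r₁+(r₂−r₁)t = 7.013, giving a regular 12-gon of that circumradius; the cylinder at (14, 7.5): section is a regular 12-gon, circumradius r=9.5; Subtracting the remaining from the first: starting from the 12.5×11.5 cube, the cone at (6.5, -0.5) partially overlaps it — only the 65.13 mm² overlap (of its 147.56 mm²) is removed, clipping the outline; the r=9.5 cylinder at (14, 7.5) partially overlaps it — only the 45.09 mm² overlap (of its 270.75 mm²) is removed, clipping the outline — 1 connected region. The result has 1 disconnected region.

1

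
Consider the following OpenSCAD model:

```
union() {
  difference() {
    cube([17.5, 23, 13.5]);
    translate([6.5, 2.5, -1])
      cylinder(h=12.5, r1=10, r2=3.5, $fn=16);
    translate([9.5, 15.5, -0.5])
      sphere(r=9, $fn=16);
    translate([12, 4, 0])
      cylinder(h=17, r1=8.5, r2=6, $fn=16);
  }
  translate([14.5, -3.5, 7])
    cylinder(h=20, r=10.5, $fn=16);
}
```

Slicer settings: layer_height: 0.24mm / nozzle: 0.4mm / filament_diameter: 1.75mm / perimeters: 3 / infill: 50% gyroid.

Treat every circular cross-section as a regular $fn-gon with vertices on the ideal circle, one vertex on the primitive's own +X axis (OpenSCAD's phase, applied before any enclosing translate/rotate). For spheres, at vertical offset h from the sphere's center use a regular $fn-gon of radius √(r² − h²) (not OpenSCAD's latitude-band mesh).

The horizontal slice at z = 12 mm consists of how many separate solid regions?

1

At z = 12 mm: the cube (footprint 17.5×23) is included at this height; the cone at (6.5, 2.5) is not intersected at this z (z outside [-1, 11.5]); the sphere at (9.5, 15.5) is not intersected at this z (|z−center|=12.500 > r=9); the cone at (12, 4) contributes a regular 16-gon of circumradius 6.735 (interpolated between r1=8.5 and r2=6 at t=0.706); Taking the first minus the rest: starting from the 17.5×23 cube, the cone at (12, 4) partially overlaps it — only the 113.36 mm² overlap (of its 138.88 mm²) is removed, clipping the outline — 2 connected regions; the r=10.5 cylinder at (14.5, -3.5) contributes a regular 16-gon of circumradius 10.5; Combining (union): the regions partially overlap (shared area 1.94 mm²), so overlapping operands fuse into one piece — 1 connected region. The result has 1 disconnected region.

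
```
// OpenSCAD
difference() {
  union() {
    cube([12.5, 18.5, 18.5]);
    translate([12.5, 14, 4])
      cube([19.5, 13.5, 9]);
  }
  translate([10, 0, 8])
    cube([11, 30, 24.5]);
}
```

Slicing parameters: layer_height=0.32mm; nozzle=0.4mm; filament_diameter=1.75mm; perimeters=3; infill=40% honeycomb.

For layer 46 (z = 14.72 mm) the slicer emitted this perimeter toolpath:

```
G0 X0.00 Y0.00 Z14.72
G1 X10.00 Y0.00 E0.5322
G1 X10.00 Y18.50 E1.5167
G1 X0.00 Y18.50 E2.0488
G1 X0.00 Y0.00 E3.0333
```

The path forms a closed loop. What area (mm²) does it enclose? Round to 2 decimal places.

Apply the shoelace formula to the sequence of (X, Y) vertices; enclosed area = 185.00 mm².

185.00 mm²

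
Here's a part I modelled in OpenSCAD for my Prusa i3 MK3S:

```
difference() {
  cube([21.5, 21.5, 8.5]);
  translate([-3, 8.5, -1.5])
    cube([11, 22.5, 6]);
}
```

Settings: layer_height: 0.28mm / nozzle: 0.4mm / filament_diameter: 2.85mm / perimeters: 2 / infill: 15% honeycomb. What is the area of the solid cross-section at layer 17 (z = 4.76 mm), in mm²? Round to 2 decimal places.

462.25 mm²

At z = 4.76 mm: the cube is present — its section is the full 21.5×21.5 rectangle (area 462.25 mm²); the cube at (-3, 8.5) is not intersected at this z (z outside [-1.5, 4.5]); After the difference (first − rest): none of the subtracted shapes is present at this height, so the 21.5×21.5 cube is unchanged — area = 462.25 mm². Overall, the cross-section is a single solid region. Net area = 462.25 mm².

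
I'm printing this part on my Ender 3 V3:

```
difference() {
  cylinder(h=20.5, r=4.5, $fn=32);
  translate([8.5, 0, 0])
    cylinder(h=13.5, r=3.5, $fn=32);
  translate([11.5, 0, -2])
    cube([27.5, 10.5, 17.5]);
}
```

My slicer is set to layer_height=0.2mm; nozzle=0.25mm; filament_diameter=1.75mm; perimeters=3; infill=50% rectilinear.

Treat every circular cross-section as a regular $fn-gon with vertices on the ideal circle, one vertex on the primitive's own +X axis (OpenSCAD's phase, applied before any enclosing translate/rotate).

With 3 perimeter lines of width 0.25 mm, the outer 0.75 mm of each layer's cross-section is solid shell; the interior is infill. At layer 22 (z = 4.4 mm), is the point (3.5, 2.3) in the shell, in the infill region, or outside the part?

At z = 4.4 mm: the r=4.5 cylinder contributes a regular 32-gon of circumradius 4.5; the r=3.5 cylinder at (8.5, 0) gives a regular 32-gon of circumradius 3.5 (constant along its height); the 27.5×10.5 cube at (11.5, 0) contributes its full rectangle; After the difference (first − rest): starting from the r=4.5 cylinder, the r=3.5 cylinder at (8.5, 0) misses the remaining region (no effect); the 27.5×10.5 cube at (11.5, 0) misses the remaining region (no effect) — 1 connected region. Overall, the cross-section is a single solid region. The nearest boundary edge runs (3.74, 2.50)→(4.16, 1.72); distance from the point to it = 0.31 mm. The point is inside the cross-section, 0.31 mm from the nearest boundary — within the 0.75 mm shell band (3 × 0.25).

shell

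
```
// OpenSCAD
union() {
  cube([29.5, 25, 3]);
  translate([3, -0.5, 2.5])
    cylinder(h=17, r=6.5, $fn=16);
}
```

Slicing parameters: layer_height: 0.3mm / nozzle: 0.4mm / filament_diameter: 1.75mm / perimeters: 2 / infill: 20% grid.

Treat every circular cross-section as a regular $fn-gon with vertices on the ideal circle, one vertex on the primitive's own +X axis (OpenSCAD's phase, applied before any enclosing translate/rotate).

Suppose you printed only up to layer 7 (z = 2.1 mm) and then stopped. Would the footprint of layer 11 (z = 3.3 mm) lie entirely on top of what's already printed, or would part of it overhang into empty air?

part overhangs

Compare the two slices. At z = 2.1: the cube is present — its section is the full 29.5×25 rectangle (area 737.50 mm²); the cylinder at (3, -0.5) is not intersected at this z (z outside [2.5, 19.5]); Combining (union): only the 29.5×25 cube is present, so the union is just that shape — area = 737.50 mm². At z = 3.3: the cube is not intersected at this z (z outside [0, 3]); the r=6.5 cylinder at (3, -0.5) contributes a regular 16-gon of circumradius 6.5 (area = (16/2)·6.500²·sin(360°/16) = 129.35 mm²); Combining (union): only the r=6.5 cylinder at (3, -0.5) is present, so the union is just that shape — area = 129.35 mm². Checking containment: at z = 3.3 the cross-section extends beyond the z = 2.1 cross-section by about 83.19 mm².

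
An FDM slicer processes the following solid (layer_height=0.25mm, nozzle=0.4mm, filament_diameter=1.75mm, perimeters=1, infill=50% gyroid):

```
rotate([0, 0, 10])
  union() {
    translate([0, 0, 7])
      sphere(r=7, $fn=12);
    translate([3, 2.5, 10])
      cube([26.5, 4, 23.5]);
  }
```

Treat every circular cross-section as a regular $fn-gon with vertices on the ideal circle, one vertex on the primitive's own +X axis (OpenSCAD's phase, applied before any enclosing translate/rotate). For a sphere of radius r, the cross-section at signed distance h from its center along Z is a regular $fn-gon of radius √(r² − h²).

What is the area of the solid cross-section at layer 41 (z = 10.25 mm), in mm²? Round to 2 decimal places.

At z = 10.25 mm: the r=7 sphere slices to a regular 12-gon of circumradius 6.200 (√(r²−h²) with h=3.25 from center) (area = (12/2)·6.200²·sin(360°/12) = 115.31 mm²); the cube at (3, 2.5) (footprint 26.5×4) is included at this height (area 106.00 mm²); Taking the union: the regions partially overlap — summed areas 221.31 mm² minus the doubly-counted overlap 4.27 mm² gives 217.04 mm² — area = 217.04 mm²; (whole slice rotated 10° about Z — lengths, areas and connectivity unchanged). Overall, the cross-section is a single solid region. Net area = 217.04 mm².

217.04 mm²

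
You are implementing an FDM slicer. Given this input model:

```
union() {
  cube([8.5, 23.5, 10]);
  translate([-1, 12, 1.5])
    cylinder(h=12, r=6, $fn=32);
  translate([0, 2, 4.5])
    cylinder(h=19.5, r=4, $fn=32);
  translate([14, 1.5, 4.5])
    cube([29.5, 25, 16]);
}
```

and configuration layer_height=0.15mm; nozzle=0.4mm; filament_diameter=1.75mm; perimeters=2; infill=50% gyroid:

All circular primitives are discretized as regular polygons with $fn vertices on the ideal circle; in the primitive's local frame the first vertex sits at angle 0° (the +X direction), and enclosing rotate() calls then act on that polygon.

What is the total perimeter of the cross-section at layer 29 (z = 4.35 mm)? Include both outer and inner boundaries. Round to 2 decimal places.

At z = 4.35 mm: the cube (footprint 8.5×23.5) is included at this height (perimeter 64.00 mm); the r=6 cylinder at (-1, 12) contributes a regular 32-gon of circumradius 6 (perimeter = 2·32·6.000·sin(180°/32) = 37.64 mm); the cylinder at (0, 2) is not intersected at this z (z outside [4.5, 24]); the cube at (14, 1.5) is absent (z outside [4.5, 20.5]); Merging all regions: the regions partially overlap (shared area 44.28 mm²), so the edge portions inside another operand are dropped and the merged outline is re-measured after clipping — boundary = 73.03 mm. Overall, the cross-section is a single solid region. Total boundary length (outer) = 73.03 mm.

73.03 mm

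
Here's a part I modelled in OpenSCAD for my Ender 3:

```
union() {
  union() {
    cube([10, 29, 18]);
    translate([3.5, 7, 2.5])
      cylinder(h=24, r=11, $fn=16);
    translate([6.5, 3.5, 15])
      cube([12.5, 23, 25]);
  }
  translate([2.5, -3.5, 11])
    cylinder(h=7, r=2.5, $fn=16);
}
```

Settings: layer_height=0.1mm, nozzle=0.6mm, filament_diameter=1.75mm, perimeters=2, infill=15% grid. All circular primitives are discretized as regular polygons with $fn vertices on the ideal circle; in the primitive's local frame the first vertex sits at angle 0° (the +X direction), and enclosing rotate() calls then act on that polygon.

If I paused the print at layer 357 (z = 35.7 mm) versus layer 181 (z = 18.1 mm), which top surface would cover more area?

layer 181 (z = 18.1 mm)

Layer 357 (z = 35.7): the cube does not reach this height (z outside [0, 18]); the cylinder at (3.5, 7) does not reach this height (z outside [2.5, 26.5]); the cube at (6.5, 3.5) is present — its section is the full 12.5×23 rectangle (area 287.50 mm²); Combining (union): only the 12.5×23 cube at (6.5, 3.5) is present, so the union is just that shape — area = 287.50 mm²; the cylinder at (2.5, -3.5) does not reach this height (z outside [11, 18]); Merging all regions: only that combined region is present, so the union is just that shape — area = 287.50 mm². So its area = 287.50 mm². Layer 181 (z = 18.1): the cube is absent (z outside [0, 18]); the r=11 cylinder at (3.5, 7) contributes a regular 16-gon of circumradius 11 (area = (16/2)·11.000²·sin(360°/16) = 370.44 mm²); the 12.5×23 cube at (6.5, 3.5) contributes its full rectangle (area 287.50 mm²); Merging all regions: the regions partially overlap — summed areas 657.94 mm² minus the doubly-counted overlap 87.29 mm² gives 570.65 mm² — area = 570.65 mm²; the cylinder at (2.5, -3.5) is not intersected at this z (z outside [11, 18]); Combining (union): only that combined region is present, so the union is just that shape — area = 570.65 mm². So its area = 570.65 mm². Layer 181 is larger (570.65 vs 287.50 mm²).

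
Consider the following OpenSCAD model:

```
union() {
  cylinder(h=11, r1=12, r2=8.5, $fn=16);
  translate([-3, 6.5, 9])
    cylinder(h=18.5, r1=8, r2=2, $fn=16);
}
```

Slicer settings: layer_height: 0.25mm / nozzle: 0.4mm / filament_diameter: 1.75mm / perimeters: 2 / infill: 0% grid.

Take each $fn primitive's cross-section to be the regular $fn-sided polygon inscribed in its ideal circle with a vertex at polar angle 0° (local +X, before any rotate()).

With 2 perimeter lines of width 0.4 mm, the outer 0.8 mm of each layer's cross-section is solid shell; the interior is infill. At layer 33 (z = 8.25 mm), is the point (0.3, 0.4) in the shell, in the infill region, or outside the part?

At z = 8.25 mm: the cone (r1=12→r2=8.5) has section circumradius 9.375 here — a regular 16-gon; the cone at (-3, 6.5) does not reach this height (z outside [9, 27.5]); Combining (union): only the cone is present, so the union is just that shape — 1 connected region. Overall, the cross-section is a single solid region. The nearest boundary edge runs (6.63, 6.63)→(3.59, 8.66); distance from the point to it = 8.70 mm. The point is inside the cross-section and 8.70 mm from the nearest boundary — more than the 0.8 mm shell width (2 × 0.4), so it's in the infill interior.

infill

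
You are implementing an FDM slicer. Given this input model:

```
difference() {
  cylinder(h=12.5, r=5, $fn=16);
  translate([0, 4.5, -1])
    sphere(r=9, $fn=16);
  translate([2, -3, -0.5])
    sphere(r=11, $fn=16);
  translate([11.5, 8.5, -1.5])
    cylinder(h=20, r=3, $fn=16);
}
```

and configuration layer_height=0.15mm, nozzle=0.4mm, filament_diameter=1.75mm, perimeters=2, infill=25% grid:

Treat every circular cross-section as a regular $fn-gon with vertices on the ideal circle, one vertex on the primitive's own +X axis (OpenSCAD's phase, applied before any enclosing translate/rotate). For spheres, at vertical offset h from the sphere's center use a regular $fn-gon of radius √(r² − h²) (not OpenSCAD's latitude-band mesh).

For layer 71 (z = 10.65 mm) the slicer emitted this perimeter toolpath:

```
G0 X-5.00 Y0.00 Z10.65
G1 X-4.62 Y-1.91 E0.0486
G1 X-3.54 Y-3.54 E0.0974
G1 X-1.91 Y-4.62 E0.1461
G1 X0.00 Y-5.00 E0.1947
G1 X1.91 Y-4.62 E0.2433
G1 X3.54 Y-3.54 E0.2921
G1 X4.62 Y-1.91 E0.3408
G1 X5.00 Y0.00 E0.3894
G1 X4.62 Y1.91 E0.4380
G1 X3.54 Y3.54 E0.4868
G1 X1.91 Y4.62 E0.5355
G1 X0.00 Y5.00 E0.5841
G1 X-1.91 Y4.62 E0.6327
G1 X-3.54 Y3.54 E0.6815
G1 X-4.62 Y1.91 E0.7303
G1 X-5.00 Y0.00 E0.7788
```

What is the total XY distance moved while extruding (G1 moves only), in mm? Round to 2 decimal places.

31.22 mm

Sum the Euclidean lengths of each G1 segment: total = 31.22 mm.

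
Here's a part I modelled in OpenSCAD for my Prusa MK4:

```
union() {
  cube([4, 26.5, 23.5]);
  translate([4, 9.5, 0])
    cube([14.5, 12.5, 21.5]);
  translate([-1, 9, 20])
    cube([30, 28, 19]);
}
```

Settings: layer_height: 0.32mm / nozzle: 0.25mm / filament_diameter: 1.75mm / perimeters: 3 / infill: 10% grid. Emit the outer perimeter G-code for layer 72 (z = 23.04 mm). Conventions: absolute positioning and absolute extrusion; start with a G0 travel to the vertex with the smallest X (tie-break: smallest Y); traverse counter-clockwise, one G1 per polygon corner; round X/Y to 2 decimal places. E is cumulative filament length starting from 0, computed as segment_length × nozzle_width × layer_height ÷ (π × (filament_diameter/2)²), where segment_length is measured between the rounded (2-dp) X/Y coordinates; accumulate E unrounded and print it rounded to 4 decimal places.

At z = 23.04 mm: the cube is present — its section is the full 4×26.5 rectangle; the cube at (4, 9.5) does not reach this height (z outside [0, 21.5]); the cube at (-1, 9) (footprint 30×28) is included at this height; Merging all regions: the regions partially overlap (shared area 70.00 mm²), so overlapping operands fuse into one piece — 1 connected region. The outline is a single polygon with 8 vertices. Extrusion per mm of travel: 0.25 × 0.32 / (π × 0.875²) = 0.033260. Accumulating E over each segment gives final E = 4.4569.

G0 X-1.00 Y9.00 Z23.04
G1 X0.00 Y9.00 E0.0333
G1 X0.00 Y0.00 E0.3326
G1 X4.00 Y0.00 E0.4656
G1 X4.00 Y9.00 E0.7650
G1 X29.00 Y9.00 E1.5965
G1 X29.00 Y37.00 E2.5278
G1 X-1.00 Y37.00 E3.5256
G1 X-1.00 Y9.00 E4.4569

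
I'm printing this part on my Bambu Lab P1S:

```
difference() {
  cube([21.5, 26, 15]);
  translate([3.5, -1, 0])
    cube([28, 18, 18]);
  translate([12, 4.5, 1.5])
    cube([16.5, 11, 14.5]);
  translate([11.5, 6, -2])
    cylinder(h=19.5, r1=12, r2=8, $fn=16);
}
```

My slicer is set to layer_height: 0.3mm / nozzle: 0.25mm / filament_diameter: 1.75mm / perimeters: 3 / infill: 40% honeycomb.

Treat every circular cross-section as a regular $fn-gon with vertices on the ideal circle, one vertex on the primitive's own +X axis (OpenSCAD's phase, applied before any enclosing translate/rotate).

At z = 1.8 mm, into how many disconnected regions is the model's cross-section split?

1

At z = 1.8 mm: the cube is present — its section is the full 21.5×26 rectangle; the cube at (3.5, -1) (footprint 28×18) is included at this height; the cube at (12, 4.5) (footprint 16.5×11) is included at this height; the cone at (11.5, 6) contributes a regular 16-gon of circumradius 11.221 (interpolated between r1=12 and r2=8 at t=0.195); Subtracting the remaining from the first: starting from the 21.5×26 cube, the 28×18 cube at (3.5, -1) partially overlaps it — only the 306.00 mm² overlap (of its 504.00 mm²) is removed, clipping the outline; the 16.5×11 cube at (12, 4.5) misses the remaining region (no effect); the cone at (11.5, 6) partially overlaps it — only the 31.49 mm² overlap (of its 385.44 mm²) is removed, clipping the outline — 1 connected region. The result has 1 disconnected region.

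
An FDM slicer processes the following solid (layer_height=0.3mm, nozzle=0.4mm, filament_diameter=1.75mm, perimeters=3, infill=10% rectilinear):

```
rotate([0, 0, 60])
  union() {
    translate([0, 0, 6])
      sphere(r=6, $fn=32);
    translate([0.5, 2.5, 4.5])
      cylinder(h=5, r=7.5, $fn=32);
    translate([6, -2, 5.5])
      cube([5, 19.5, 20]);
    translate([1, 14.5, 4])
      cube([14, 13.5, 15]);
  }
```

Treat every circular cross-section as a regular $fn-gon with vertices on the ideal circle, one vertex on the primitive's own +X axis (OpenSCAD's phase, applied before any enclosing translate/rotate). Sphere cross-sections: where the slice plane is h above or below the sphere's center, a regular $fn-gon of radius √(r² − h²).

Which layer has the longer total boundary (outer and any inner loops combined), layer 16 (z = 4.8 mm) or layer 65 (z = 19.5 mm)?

Layer 16 (z = 4.8): the r=6 sphere contributes a regular 32-gon of circumradius √(6²−1.2²) = 5.879 (perimeter = 2·32·5.879·sin(180°/32) = 36.88 mm); the cylinder at (0.5, 2.5): section is a regular 32-gon, circumradius r=7.5 (perimeter = 2·32·7.500·sin(180°/32) = 47.05 mm); the cube at (6, -2) is absent (z outside [5.5, 25.5]); the 14×13.5 cube at (1, 14.5) contributes its full rectangle (perimeter 55.00 mm); Combining (union): the regions partially overlap (shared area 100.72 mm²), so the edge portions inside another operand are dropped and the merged outline is re-measured after clipping — boundary = 103.16 mm; (whole slice rotated 60° about Z — lengths, areas and connectivity unchanged). So its perimeter = 103.16 mm. Layer 65 (z = 19.5): the sphere does not reach this height (|z−center|=13.500 > r=6); the cylinder at (0.5, 2.5) is absent (z outside [4.5, 9.5]); the cube at (6, -2) (footprint 5×19.5) is included at this height (perimeter 49.00 mm); the cube at (1, 14.5) is not intersected at this z (z outside [4, 19]); Combining (union): only the 5×19.5 cube at (6, -2) is present, so the union is just that shape — boundary = 49.00 mm; (rotated 60° about Z; rotation is an isometry so areas/perimeters/island counts are preserved). So its perimeter = 49.00 mm. Layer 16 is larger (103.16 vs 49.00 mm).

layer 16 (z = 4.8 mm)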